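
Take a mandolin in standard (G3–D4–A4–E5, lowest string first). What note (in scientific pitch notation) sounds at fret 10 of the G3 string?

The open G3 string plus 10 semitones: G–G#–A–A#–…–D#–E–F.
The walk passes from B into C once, so the octave number goes from 3 to 4.

F4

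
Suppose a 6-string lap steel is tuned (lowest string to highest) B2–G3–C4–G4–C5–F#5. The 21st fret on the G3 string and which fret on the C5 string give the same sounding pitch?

4

Fret 21 on G3 is MIDI 55 + 21 = 76 (E5). On the C5 string (open MIDI 72), that pitch is 76 − 72 = fret 4.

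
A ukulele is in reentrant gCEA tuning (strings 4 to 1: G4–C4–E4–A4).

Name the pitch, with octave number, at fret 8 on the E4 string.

E4 is MIDI 64. Adding 8 gives 72, which is C5.

C5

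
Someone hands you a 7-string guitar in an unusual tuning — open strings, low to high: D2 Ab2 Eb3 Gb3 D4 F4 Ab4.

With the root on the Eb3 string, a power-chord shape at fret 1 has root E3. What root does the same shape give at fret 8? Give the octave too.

B3

Moving from fret 1 to fret 8 shifts the root by 7 semitones.
E3 up 7 semitones is B3.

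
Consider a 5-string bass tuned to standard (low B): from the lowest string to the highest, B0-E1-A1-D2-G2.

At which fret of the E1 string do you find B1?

7

B1 is 7 semitones above the open E1 (E–F–F#–G–G#–A–A#–B), so it sits at fret 7.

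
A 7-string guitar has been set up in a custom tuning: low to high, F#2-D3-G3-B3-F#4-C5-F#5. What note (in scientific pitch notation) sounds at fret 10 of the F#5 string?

F#5 is MIDI 78. Adding 10 gives 88, which is E6.

E6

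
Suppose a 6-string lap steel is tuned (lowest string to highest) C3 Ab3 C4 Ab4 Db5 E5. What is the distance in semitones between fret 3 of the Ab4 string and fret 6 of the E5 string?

11 semitones

Ab4 at fret 3 → B4 (MIDI 71); E5 at fret 6 → Bb5 (MIDI 82).
71 − 82 = -11, so the two pitches are 11 semitones apart, with Bb5 the higher.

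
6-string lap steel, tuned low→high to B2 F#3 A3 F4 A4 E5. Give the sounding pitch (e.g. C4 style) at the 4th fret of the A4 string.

C#5

Each fret is one semitone, so A4 + 4 = C#5.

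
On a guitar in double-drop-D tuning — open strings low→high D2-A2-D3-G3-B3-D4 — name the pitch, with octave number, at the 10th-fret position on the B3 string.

Each fret is one semitone, so B3 + 10 = A4.

A4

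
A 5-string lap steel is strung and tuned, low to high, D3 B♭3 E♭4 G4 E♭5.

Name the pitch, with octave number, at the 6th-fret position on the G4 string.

G4 is MIDI 67. Adding 6 gives 73, which is D♭5.

D♭5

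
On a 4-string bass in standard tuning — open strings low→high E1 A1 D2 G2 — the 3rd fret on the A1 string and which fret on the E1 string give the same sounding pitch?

8

Fret 3 on A1 is MIDI 33 + 3 = 36 (C2). On the E1 string (open MIDI 28), that pitch is 36 − 28 = fret 8.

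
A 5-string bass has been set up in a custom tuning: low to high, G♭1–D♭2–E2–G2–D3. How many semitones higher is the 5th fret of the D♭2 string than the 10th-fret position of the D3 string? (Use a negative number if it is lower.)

-18 semitones

D♭2 at fret 5 → G♭2 (MIDI 42); D3 at fret 10 → C4 (MIDI 60).
42 − 60 = -18, so the two pitches are 18 semitones apart.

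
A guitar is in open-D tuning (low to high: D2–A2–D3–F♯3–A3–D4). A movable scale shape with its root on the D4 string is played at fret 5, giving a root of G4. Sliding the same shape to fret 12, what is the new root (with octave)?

Moving from fret 5 to fret 12 shifts the root by 7 semitones.
G4 up 7 semitones is D5.

D5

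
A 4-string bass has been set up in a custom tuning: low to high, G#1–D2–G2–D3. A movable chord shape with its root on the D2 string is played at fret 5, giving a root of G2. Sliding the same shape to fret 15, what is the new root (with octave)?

F3

Moving from fret 5 to fret 15 shifts the root by 10 semitones.
G2 up 10 semitones is F3.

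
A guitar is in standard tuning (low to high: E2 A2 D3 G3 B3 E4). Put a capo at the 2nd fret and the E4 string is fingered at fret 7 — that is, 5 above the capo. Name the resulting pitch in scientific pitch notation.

The capo raises the open E4 by 2 semitones to F#4; fretting 5 more gives E4 + 2 + 5 = E4 + 7 semitones = B4.

B4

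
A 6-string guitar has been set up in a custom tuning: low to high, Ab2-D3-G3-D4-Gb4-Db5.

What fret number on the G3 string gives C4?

C4 is 5 semitones above the open G3 (G–Ab–A–Bb–B–C), so it sits at fret 5.

5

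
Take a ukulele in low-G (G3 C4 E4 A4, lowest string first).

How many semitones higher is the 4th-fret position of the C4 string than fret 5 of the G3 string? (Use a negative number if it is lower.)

4 semitones

C4 at fret 4 → E4 (MIDI 64); G3 at fret 5 → C4 (MIDI 60).
64 − 60 = 4, so the two pitches are 4 semitones apart.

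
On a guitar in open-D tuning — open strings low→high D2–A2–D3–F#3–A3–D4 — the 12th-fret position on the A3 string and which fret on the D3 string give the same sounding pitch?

A3 at fret 12 is A3 + 12 semitones = A4.
The open D3 string is 7 semitones below the open A3, so the same pitch on the D3 string lies at fret 12 + 7 = 19.

19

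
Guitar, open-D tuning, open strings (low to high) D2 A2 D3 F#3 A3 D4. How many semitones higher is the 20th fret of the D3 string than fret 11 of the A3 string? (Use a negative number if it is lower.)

D3 at fret 20 → A#4 (MIDI 70); A3 at fret 11 → G#4 (MIDI 68).
70 − 68 = 2, so the two pitches are 2 semitones apart.

2 semitones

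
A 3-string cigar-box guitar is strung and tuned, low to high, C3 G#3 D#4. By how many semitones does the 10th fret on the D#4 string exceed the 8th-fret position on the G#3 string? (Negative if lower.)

9 semitones

D#4 at fret 10 → C#5 (MIDI 73); G#3 at fret 8 → E4 (MIDI 64).
73 − 64 = 9, so the two pitches are 9 semitones apart.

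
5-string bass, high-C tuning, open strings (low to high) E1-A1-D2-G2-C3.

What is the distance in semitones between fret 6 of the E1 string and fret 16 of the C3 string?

E1 at fret 6 → A♯1 (MIDI 34); C3 at fret 16 → E4 (MIDI 64).
34 − 64 = -30, so the two pitches are 30 semitones apart, with E4 the higher.

30 semitones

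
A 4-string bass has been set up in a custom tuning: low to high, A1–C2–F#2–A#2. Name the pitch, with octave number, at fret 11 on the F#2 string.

The open F#2 string plus 11 semitones: F#–G–G#–A–…–D#–E–F.
The walk passes from B into C once, so the octave number goes from 2 to 3.

F3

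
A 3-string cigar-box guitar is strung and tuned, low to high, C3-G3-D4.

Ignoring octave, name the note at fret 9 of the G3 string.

The open G3 string plus 9 semitones: G–G#–A–A#–B–C–C#–D–D#–E.

E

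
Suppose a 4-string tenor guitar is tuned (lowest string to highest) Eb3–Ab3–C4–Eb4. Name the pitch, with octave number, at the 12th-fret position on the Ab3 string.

Each fret is one semitone, so Ab3 + 12 = Ab4.
(Equivalently spelled G#4.)

Ab4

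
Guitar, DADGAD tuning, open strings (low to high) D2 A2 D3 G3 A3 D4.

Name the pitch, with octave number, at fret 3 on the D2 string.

F2

D2 is MIDI 38. Adding 3 gives 41, which is F2.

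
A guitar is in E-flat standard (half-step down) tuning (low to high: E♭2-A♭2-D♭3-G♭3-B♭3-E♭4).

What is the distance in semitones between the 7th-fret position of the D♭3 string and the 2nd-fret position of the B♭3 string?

D♭3 at fret 7 → A♭3 (MIDI 56); B♭3 at fret 2 → C4 (MIDI 60).
56 − 60 = -4, so the two pitches are 4 semitones apart, with C4 the higher.

4 semitones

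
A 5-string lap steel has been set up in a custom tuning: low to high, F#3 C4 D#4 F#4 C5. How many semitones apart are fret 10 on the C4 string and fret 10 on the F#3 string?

C4 at fret 10 → A#4 (MIDI 70); F#3 at fret 10 → E4 (MIDI 64).
70 − 64 = 6, so the two pitches are 6 semitones apart, with A#4 the higher.

6 semitones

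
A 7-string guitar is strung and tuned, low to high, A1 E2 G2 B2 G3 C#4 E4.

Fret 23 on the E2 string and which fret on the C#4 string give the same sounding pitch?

2

E2 at fret 23 is E2 + 23 semitones = D#4.
The open C#4 string is 21 semitones above the open E2, so the same pitch on the C#4 string lies at fret 23 − 21 = 2.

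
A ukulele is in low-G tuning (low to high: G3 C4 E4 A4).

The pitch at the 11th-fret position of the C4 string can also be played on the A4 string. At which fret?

Fret 11 on C4 is MIDI 60 + 11 = 71 (B4). On the A4 string (open MIDI 69), that pitch is 71 − 69 = fret 2.

2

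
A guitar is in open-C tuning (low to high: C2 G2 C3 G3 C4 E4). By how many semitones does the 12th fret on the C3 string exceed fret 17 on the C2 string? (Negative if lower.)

C3 at fret 12 → C4 (MIDI 60); C2 at fret 17 → F3 (MIDI 53).
60 − 53 = 7, so the two pitches are 7 semitones apart.

7 semitones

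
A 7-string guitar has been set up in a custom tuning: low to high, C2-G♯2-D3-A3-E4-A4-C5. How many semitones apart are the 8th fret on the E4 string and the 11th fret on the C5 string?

11 semitones

E4 at fret 8 → C5 (MIDI 72); C5 at fret 11 → B5 (MIDI 83).
72 − 83 = -11, so the two pitches are 11 semitones apart, with B5 the higher.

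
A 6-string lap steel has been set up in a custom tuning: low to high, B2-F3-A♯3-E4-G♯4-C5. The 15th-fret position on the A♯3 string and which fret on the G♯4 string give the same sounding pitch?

A♯3 at fret 15 is A♯3 + 15 semitones = C♯5.
The open G♯4 string is 10 semitones above the open A♯3, so the same pitch on the G♯4 string lies at fret 15 − 10 = 5.

5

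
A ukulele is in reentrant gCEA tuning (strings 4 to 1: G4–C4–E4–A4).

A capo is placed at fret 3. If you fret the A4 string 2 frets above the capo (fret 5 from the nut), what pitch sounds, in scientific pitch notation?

The capo raises the open A4 by 3 semitones to C5; fretting 2 more gives A4 + 3 + 2 = A4 + 5 semitones = D5.

D5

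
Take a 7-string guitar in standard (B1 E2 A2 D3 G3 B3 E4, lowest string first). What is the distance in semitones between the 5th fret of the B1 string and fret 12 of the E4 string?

B1 at fret 5 → E2 (MIDI 40); E4 at fret 12 → E5 (MIDI 76).
40 − 76 = -36, so the two pitches are 36 semitones apart, with E5 the higher.

36 semitones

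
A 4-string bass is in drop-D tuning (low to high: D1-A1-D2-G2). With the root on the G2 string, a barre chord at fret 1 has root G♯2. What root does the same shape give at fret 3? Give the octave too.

A♯2

Moving from fret 1 to fret 3 shifts the root by 2 semitones.
G♯2 up 2 semitones is A♯2.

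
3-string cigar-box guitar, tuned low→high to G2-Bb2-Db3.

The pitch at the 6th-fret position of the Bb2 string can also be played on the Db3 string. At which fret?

3

Bb2 at fret 6 is Bb2 + 6 semitones = E3.
The open Db3 string is 3 semitones above the open Bb2, so the same pitch on the Db3 string lies at fret 6 − 3 = 3.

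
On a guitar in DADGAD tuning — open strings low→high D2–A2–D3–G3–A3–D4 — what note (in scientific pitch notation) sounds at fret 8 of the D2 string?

The open D2 string plus 8 semitones: D–D#–E–F–F#–G–G#–A–A#.
No B→C boundary is crossed, so the octave stays at 2.
(Equivalently spelled B♭2.)

A♯2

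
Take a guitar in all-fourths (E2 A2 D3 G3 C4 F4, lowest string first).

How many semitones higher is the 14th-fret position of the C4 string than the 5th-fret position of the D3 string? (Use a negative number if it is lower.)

C4 at fret 14 → D5 (MIDI 74); D3 at fret 5 → G3 (MIDI 55).
74 − 55 = 19, so the two pitches are 19 semitones apart.

19 semitones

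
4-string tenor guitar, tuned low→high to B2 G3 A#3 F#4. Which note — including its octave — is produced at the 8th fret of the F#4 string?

F#4 is MIDI 66. Adding 8 gives 74, which is D5.

D5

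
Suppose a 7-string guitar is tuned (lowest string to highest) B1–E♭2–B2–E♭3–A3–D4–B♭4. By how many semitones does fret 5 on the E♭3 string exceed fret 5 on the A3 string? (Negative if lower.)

E♭3 at fret 5 → A♭3 (MIDI 56); A3 at fret 5 → D4 (MIDI 62).
56 − 62 = -6, so the two pitches are 6 semitones apart.

-6 semitones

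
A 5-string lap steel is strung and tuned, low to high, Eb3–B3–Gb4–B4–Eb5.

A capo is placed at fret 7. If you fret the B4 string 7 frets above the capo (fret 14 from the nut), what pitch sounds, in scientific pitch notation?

Db6

The capo raises the open B4 by 7 semitones to Gb5; fretting 7 more gives B4 + 7 + 7 = B4 + 14 semitones = Db6.
(Also written C#.)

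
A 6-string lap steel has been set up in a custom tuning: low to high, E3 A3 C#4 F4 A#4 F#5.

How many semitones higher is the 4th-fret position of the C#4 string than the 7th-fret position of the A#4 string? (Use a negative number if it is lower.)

-12 semitones

C#4 at fret 4 → F4 (MIDI 65); A#4 at fret 7 → F5 (MIDI 77).
65 − 77 = -12, so the two pitches are 12 semitones apart.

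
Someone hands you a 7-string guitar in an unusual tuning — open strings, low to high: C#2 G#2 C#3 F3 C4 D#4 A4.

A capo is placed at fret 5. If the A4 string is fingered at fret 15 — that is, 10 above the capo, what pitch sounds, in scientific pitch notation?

The capo raises the open A4 by 5 semitones to D5; fretting 10 more gives A4 + 5 + 10 = A4 + 15 semitones = C6.

C6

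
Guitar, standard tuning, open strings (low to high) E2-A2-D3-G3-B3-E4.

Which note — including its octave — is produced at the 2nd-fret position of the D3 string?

E3

Each fret is one semitone, so D3 + 2 = E3.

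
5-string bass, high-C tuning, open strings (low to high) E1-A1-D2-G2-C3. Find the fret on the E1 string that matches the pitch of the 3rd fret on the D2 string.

13

Fret 3 on D2 is MIDI 38 + 3 = 41 (F2). On the E1 string (open MIDI 28), that pitch is 41 − 28 = fret 13.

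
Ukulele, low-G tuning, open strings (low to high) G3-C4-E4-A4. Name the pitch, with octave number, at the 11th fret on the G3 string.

Each fret is one semitone, so G3 + 11 = F♯4.

F♯4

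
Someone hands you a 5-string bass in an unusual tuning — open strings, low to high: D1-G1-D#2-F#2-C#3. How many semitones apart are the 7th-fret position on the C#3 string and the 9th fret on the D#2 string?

8 semitones

C#3 at fret 7 → G#3 (MIDI 56); D#2 at fret 9 → C3 (MIDI 48).
56 − 48 = 8, so the two pitches are 8 semitones apart, with G#3 the higher.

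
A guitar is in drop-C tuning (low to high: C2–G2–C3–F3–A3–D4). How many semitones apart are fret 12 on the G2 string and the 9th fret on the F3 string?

7 semitones

G2 at fret 12 → G3 (MIDI 55); F3 at fret 9 → D4 (MIDI 62).
55 − 62 = -7, so the two pitches are 7 semitones apart, with D4 the higher.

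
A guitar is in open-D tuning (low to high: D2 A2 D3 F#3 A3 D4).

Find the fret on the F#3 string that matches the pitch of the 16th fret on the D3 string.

Fret 16 on D3 is MIDI 50 + 16 = 66 (F#4). On the F#3 string (open MIDI 54), that pitch is 66 − 54 = fret 12.

12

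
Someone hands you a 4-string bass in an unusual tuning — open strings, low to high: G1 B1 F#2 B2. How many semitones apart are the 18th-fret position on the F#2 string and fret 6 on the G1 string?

F#2 at fret 18 → C4 (MIDI 60); G1 at fret 6 → C#2 (MIDI 37).
60 − 37 = 23, so the two pitches are 23 semitones apart, with C4 the higher.

23 semitones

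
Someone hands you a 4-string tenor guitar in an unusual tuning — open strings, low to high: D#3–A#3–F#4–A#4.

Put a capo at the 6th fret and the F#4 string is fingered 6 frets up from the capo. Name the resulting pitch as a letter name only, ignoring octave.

F#

The capo raises the open F#4 by 6 semitones to C5; fretting 6 more gives F#4 + 6 + 6 = F#4 + 12 semitones, landing on F#.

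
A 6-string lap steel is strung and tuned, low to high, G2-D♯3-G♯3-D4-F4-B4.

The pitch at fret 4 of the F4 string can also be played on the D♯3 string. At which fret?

18

F4 at fret 4 is F4 + 4 semitones = A4.
The open D♯3 string is 14 semitones below the open F4, so the same pitch on the D♯3 string lies at fret 4 + 14 = 18.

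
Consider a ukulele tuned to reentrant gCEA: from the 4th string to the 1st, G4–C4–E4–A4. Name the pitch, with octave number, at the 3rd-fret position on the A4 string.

Each fret is one semitone, so A4 + 3 = C5.

C5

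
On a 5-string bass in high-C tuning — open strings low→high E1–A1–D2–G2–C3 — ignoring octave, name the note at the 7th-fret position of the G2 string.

Each fret is one semitone, so G2 + 7 = D.

D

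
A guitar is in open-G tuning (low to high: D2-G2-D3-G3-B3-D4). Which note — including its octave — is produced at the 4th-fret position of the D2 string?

Each fret is one semitone, so D2 + 4 = F♯2.
(Equivalently spelled G♭2.)

F♯2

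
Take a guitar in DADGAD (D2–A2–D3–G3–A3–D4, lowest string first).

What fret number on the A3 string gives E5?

19

E5 is 19 semitones above the open A3 (A–A#–B–C–…–D–D#–E), so it sits at fret 19.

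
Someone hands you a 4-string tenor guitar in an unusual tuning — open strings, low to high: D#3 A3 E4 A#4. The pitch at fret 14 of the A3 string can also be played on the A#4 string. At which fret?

1

Fret 14 on A3 is MIDI 57 + 14 = 71 (B4). On the A#4 string (open MIDI 70), that pitch is 71 − 70 = fret 1.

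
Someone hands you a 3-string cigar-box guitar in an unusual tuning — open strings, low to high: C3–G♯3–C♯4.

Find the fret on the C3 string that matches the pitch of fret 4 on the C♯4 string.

C♯4 at fret 4 is C♯4 + 4 semitones = F4.
The open C3 string is 13 semitones below the open C♯4, so the same pitch on the C3 string lies at fret 4 + 13 = 17.

17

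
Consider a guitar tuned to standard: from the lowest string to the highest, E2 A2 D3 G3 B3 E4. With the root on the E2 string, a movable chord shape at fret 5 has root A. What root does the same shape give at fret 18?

A#

Moving from fret 5 to fret 18 shifts the root by 13 semitones.
A up 13 semitones is A#.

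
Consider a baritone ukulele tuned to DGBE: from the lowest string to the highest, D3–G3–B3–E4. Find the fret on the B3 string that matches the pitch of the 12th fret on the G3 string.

8

Fret 12 on G3 is MIDI 55 + 12 = 67 (G4). On the B3 string (open MIDI 59), that pitch is 67 − 59 = fret 8.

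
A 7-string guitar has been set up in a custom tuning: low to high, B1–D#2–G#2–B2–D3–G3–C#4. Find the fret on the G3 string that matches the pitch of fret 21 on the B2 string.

B2 at fret 21 is B2 + 21 semitones = G#4.
The open G3 string is 8 semitones above the open B2, so the same pitch on the G3 string lies at fret 21 − 8 = 13.

13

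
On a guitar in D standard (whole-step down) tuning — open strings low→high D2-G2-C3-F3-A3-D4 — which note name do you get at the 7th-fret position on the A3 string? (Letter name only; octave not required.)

A3 is MIDI 57. Adding 7 gives 64; 64 mod 12 = 4, i.e. E.

E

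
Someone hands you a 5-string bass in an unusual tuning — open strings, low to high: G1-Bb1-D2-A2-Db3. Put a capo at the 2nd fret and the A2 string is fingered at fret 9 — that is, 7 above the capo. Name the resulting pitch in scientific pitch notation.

The capo raises the open A2 by 2 semitones to B2; fretting 7 more gives A2 + 2 + 7 = A2 + 9 semitones = Gb3.

Gb3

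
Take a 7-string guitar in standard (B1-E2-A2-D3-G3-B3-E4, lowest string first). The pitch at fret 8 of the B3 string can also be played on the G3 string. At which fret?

Fret 8 on B3 is MIDI 59 + 8 = 67 (G4). On the G3 string (open MIDI 55), that pitch is 67 − 55 = fret 12.

12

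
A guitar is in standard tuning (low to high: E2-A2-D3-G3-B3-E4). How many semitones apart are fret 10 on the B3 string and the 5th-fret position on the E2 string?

B3 at fret 10 → A4 (MIDI 69); E2 at fret 5 → A2 (MIDI 45).
69 − 45 = 24, so the two pitches are 24 semitones apart, with A4 the higher.

24 semitones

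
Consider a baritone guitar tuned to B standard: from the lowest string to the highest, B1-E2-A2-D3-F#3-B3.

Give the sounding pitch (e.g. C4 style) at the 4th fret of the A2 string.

C#3

Each fret is one semitone, so A2 + 4 = C#3.
(Equivalently spelled Db3.)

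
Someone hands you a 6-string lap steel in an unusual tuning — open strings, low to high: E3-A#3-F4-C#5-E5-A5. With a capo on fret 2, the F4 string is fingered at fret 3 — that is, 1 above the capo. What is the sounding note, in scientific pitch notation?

The capo raises the open F4 by 2 semitones to G4; fretting 1 more gives F4 + 2 + 1 = F4 + 3 semitones = G#4.
(Also written Ab.)

G#4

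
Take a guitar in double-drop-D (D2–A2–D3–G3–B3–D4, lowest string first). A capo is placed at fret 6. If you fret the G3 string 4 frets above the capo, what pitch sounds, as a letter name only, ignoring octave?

The capo raises the open G3 by 6 semitones to C♯4; fretting 4 more gives G3 + 6 + 4 = G3 + 10 semitones, landing on F.

F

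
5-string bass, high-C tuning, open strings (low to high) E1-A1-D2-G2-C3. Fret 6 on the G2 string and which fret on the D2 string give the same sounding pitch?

G2 at fret 6 is G2 + 6 semitones = C#3.
The open D2 string is 5 semitones below the open G2, so the same pitch on the D2 string lies at fret 6 + 5 = 11.

11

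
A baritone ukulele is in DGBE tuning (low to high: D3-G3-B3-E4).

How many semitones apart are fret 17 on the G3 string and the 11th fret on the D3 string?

G3 at fret 17 → C5 (MIDI 72); D3 at fret 11 → C♯4 (MIDI 61).
72 − 61 = 11, so the two pitches are 11 semitones apart, with C5 the higher.

11 semitones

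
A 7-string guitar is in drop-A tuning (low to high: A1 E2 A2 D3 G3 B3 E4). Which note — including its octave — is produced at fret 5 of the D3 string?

D3 is MIDI 50. Adding 5 gives 55, which is G3.

G3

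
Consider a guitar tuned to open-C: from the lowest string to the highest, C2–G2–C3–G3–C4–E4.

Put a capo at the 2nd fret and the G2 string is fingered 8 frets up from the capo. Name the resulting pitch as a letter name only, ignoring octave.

The capo raises the open G2 by 2 semitones to A2; fretting 8 more gives G2 + 2 + 8 = G2 + 10 semitones, landing on F.

F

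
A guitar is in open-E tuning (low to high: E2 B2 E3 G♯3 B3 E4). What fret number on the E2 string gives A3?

17

A3 is 17 semitones above the open E2 (E–F–F#–G–…–G–G#–A), so it sits at fret 17.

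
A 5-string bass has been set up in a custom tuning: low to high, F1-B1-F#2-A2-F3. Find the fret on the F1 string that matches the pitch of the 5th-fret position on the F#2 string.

F#2 at fret 5 is F#2 + 5 semitones = B2.
The open F1 string is 13 semitones below the open F#2, so the same pitch on the F1 string lies at fret 5 + 13 = 18.

18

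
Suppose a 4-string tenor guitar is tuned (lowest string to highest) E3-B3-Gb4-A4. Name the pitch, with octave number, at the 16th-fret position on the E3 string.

E3 is MIDI 52. Adding 16 gives 68, which is Ab4.

Ab4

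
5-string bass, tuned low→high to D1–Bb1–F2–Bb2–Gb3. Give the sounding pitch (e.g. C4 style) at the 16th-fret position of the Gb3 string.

Gb3 is MIDI 54. Adding 16 gives 70, which is Bb4.

Bb4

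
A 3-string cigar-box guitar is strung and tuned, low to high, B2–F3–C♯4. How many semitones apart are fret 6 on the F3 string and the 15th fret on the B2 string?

F3 at fret 6 → B3 (MIDI 59); B2 at fret 15 → D4 (MIDI 62).
59 − 62 = -3, so the two pitches are 3 semitones apart, with D4 the higher.

3 semitones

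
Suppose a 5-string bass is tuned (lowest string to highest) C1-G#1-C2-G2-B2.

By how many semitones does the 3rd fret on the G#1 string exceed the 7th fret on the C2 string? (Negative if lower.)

-8 semitones

G#1 at fret 3 → B1 (MIDI 35); C2 at fret 7 → G2 (MIDI 43).
35 − 43 = -8, so the two pitches are 8 semitones apart.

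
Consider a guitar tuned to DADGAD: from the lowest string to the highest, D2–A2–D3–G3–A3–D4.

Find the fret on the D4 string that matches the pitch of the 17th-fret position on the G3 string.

10

Fret 17 on G3 is MIDI 55 + 17 = 72 (C5). On the D4 string (open MIDI 62), that pitch is 72 − 62 = fret 10.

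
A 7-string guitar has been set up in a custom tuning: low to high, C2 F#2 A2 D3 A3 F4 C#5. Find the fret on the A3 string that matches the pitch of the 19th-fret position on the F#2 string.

F#2 at fret 19 is F#2 + 19 semitones = C#4.
The open A3 string is 15 semitones above the open F#2, so the same pitch on the A3 string lies at fret 19 − 15 = 4.

4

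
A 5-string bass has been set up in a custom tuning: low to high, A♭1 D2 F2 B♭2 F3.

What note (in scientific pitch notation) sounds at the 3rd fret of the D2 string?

F2

The open D2 string plus 3 semitones: D–Eb–E–F.
No B→C boundary is crossed, so the octave stays at 2.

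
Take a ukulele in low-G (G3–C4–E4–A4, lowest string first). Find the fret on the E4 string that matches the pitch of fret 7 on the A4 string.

Fret 7 on A4 is MIDI 69 + 7 = 76 (E5). On the E4 string (open MIDI 64), that pitch is 76 − 64 = fret 12.

12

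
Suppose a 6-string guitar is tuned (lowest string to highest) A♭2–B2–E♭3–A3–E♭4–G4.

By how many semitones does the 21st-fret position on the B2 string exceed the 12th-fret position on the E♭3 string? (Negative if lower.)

5 semitones

B2 at fret 21 → A♭4 (MIDI 68); E♭3 at fret 12 → E♭4 (MIDI 63).
68 − 63 = 5, so the two pitches are 5 semitones apart.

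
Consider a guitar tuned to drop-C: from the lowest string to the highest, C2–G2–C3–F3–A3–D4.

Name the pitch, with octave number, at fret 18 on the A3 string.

A3 is MIDI 57. Adding 18 gives 75, which is D#5.
(Equivalently spelled Eb5.)

D#5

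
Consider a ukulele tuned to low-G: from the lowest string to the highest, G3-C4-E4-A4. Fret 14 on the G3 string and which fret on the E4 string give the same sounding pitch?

G3 at fret 14 is G3 + 14 semitones = A4.
The open E4 string is 9 semitones above the open G3, so the same pitch on the E4 string lies at fret 14 − 9 = 5.

5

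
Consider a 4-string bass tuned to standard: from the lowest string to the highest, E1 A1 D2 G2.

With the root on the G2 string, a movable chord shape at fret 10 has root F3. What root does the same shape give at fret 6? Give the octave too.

Moving from fret 10 to fret 6 shifts the root by -4 semitones.
F3 down 4 semitones is C♯3.

C♯3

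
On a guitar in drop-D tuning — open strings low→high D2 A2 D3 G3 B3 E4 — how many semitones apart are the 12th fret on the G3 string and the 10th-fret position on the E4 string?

G3 at fret 12 → G4 (MIDI 67); E4 at fret 10 → D5 (MIDI 74).
67 − 74 = -7, so the two pitches are 7 semitones apart, with D5 the higher.

7 semitones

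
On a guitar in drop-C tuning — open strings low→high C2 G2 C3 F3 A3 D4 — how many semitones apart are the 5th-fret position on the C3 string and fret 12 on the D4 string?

21 semitones

C3 at fret 5 → F3 (MIDI 53); D4 at fret 12 → D5 (MIDI 74).
53 − 74 = -21, so the two pitches are 21 semitones apart, with D5 the higher.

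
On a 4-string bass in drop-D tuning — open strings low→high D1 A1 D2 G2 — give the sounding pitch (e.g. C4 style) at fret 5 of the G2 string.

The open G2 string plus 5 semitones: G–G#–A–A#–B–C.
The walk passes from B into C once, so the octave number goes from 2 to 3.

C3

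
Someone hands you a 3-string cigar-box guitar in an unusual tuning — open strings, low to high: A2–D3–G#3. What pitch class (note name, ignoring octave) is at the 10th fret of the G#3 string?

F#

G#3 is MIDI 56. Adding 10 gives 66; 66 mod 12 = 6, i.e. F#.
(Equivalently spelled Gb.)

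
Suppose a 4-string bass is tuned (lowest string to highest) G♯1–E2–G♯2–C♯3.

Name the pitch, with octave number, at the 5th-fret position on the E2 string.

A2

The open E2 string plus 5 semitones: E–F–F#–G–G#–A.
No B→C boundary is crossed, so the octave stays at 2.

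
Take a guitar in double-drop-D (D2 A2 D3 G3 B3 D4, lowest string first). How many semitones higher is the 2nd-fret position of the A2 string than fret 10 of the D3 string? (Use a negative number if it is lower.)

-13 semitones

A2 at fret 2 → B2 (MIDI 47); D3 at fret 10 → C4 (MIDI 60).
47 − 60 = -13, so the two pitches are 13 semitones apart.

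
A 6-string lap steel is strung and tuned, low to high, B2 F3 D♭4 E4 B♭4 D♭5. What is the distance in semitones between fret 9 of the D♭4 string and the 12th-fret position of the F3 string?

5 semitones

D♭4 at fret 9 → B♭4 (MIDI 70); F3 at fret 12 → F4 (MIDI 65).
70 − 65 = 5, so the two pitches are 5 semitones apart, with B♭4 the higher.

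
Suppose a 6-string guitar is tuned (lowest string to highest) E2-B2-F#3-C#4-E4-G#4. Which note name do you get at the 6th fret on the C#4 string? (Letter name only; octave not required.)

G

The open C#4 string plus 6 semitones: C#–D–D#–E–F–F#–G.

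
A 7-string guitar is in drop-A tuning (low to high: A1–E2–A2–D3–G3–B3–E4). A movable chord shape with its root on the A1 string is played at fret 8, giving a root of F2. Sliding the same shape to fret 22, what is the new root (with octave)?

G3

Moving from fret 8 to fret 22 shifts the root by 14 semitones.
F2 up 14 semitones is G3.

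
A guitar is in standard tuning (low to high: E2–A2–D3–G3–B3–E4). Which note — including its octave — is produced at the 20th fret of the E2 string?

E2 is MIDI 40. Adding 20 gives 60, which is C4.

C4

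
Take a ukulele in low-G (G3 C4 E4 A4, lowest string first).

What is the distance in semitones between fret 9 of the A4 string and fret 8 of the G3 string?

A4 at fret 9 → F#5 (MIDI 78); G3 at fret 8 → D#4 (MIDI 63).
78 − 63 = 15, so the two pitches are 15 semitones apart, with F#5 the higher.

15 semitones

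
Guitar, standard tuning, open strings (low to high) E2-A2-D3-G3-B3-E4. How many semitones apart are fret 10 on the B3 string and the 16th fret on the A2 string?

B3 at fret 10 → A4 (MIDI 69); A2 at fret 16 → C#4 (MIDI 61).
69 − 61 = 8, so the two pitches are 8 semitones apart, with A4 the higher.

8 semitones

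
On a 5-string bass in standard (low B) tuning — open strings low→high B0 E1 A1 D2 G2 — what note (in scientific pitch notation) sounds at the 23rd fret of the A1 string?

A1 is MIDI 33. Adding 23 gives 56, which is G#3.
(Equivalently spelled Ab3.)

G#3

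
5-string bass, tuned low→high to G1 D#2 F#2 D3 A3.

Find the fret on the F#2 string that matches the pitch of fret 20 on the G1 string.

9

Fret 20 on G1 is MIDI 31 + 20 = 51 (D#3). On the F#2 string (open MIDI 42), that pitch is 51 − 42 = fret 9.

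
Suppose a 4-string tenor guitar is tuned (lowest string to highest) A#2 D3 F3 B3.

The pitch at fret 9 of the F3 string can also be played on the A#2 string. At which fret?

F3 at fret 9 is F3 + 9 semitones = D4.
The open A#2 string is 7 semitones below the open F3, so the same pitch on the A#2 string lies at fret 9 + 7 = 16.

16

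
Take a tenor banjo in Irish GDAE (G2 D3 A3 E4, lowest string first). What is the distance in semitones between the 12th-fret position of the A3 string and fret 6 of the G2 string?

20 semitones

A3 at fret 12 → A4 (MIDI 69); G2 at fret 6 → C#3 (MIDI 49).
69 − 49 = 20, so the two pitches are 20 semitones apart, with A4 the higher.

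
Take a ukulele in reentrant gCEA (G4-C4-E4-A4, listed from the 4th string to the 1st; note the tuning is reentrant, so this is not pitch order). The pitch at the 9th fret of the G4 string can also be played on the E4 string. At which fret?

12

G4 at fret 9 is G4 + 9 semitones = E5.
The open E4 string is 3 semitones below the open G4, so the same pitch on the E4 string lies at fret 9 + 3 = 12.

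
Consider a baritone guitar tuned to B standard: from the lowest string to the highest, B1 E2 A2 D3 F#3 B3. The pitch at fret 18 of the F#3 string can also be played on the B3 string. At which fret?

F#3 at fret 18 is F#3 + 18 semitones = C5.
The open B3 string is 5 semitones above the open F#3, so the same pitch on the B3 string lies at fret 18 − 5 = 13.

13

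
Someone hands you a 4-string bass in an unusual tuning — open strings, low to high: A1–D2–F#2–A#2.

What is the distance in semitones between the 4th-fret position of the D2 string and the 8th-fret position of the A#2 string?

D2 at fret 4 → F#2 (MIDI 42); A#2 at fret 8 → F#3 (MIDI 54).
42 − 54 = -12, so the two pitches are 12 semitones apart, with F#3 the higher.

12 semitones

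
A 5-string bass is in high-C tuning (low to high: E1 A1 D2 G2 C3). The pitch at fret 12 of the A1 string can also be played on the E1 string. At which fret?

A1 at fret 12 is A1 + 12 semitones = A2.
The open E1 string is 5 semitones below the open A1, so the same pitch on the E1 string lies at fret 12 + 5 = 17.

17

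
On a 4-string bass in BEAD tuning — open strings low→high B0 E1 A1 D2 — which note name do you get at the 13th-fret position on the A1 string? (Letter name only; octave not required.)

A♯

The open A1 string plus 13 semitones: A–A#–B–C–…–G#–A–A#.
(Equivalently spelled B♭.)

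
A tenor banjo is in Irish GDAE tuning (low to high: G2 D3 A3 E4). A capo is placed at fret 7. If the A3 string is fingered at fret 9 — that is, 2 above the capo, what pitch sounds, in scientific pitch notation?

The capo raises the open A3 by 7 semitones to E4; fretting 2 more gives A3 + 7 + 2 = A3 + 9 semitones = F#4.

F#4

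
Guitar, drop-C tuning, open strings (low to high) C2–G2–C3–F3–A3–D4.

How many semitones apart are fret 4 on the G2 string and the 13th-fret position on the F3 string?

19 semitones

G2 at fret 4 → B2 (MIDI 47); F3 at fret 13 → F#4 (MIDI 66).
47 − 66 = -19, so the two pitches are 19 semitones apart, with F#4 the higher.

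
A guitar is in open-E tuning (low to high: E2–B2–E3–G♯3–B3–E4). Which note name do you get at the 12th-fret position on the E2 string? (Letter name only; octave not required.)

E

The open E2 string plus 12 semitones: E–F–F#–G–…–D–D#–E.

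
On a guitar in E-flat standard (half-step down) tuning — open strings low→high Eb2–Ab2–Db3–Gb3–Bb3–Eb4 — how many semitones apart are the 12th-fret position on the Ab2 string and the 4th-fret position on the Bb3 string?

Ab2 at fret 12 → Ab3 (MIDI 56); Bb3 at fret 4 → D4 (MIDI 62).
56 − 62 = -6, so the two pitches are 6 semitones apart, with D4 the higher.

6 semitones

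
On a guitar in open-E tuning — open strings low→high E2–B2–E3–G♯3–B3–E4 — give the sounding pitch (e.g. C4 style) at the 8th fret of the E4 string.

C5

The open E4 string plus 8 semitones: E–F–F#–G–G#–A–A#–B–C.
The walk passes from B into C once, so the octave number goes from 4 to 5.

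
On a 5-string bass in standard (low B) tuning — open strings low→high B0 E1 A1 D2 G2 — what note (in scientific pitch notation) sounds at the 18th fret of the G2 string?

The open G2 string plus 18 semitones: G–G#–A–A#–…–B–C–C#.
The walk passes from B into C 2 times, so the octave number goes from 2 to 4.

C#4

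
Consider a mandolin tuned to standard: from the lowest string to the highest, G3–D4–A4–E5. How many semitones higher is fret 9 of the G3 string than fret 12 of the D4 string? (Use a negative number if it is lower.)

-10 semitones

G3 at fret 9 → E4 (MIDI 64); D4 at fret 12 → D5 (MIDI 74).
64 − 74 = -10, so the two pitches are 10 semitones apart.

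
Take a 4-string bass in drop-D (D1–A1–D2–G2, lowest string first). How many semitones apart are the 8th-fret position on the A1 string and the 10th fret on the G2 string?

12 semitones

A1 at fret 8 → F2 (MIDI 41); G2 at fret 10 → F3 (MIDI 53).
41 − 53 = -12, so the two pitches are 12 semitones apart, with F3 the higher.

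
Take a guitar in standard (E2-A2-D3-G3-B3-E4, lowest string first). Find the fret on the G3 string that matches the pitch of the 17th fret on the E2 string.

2

Fret 17 on E2 is MIDI 40 + 17 = 57 (A3). On the G3 string (open MIDI 55), that pitch is 57 − 55 = fret 2.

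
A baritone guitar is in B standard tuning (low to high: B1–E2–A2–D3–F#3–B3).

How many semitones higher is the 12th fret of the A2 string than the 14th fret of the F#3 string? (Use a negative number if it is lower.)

-11 semitones

A2 at fret 12 → A3 (MIDI 57); F#3 at fret 14 → G#4 (MIDI 68).
57 − 68 = -11, so the two pitches are 11 semitones apart.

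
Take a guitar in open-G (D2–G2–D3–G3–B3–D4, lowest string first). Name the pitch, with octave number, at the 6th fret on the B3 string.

F4

The open B3 string plus 6 semitones: B–C–C#–D–D#–E–F.
The walk passes from B into C once, so the octave number goes from 3 to 4.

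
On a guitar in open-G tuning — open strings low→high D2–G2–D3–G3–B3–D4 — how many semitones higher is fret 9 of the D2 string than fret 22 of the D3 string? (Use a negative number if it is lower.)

D2 at fret 9 → B2 (MIDI 47); D3 at fret 22 → C5 (MIDI 72).
47 − 72 = -25, so the two pitches are 25 semitones apart.

-25 semitones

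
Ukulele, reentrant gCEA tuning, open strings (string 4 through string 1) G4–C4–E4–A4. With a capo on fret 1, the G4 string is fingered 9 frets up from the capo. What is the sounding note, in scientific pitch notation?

F5

The capo raises the open G4 by 1 semitone to G♯4; fretting 9 more gives G4 + 1 + 9 = G4 + 10 semitones = F5.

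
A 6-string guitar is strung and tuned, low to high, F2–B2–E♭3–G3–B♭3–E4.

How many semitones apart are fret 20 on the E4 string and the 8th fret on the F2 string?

E4 at fret 20 → C6 (MIDI 84); F2 at fret 8 → D♭3 (MIDI 49).
84 − 49 = 35, so the two pitches are 35 semitones apart, with C6 the higher.

35 semitones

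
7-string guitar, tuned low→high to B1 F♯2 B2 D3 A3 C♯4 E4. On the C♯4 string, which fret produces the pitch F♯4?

5

F♯4 is 5 semitones above the open C♯4 (C#–D–D#–E–F–F#), so it sits at fret 5.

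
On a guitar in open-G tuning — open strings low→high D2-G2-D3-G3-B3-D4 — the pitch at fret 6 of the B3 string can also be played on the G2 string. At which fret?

22

Fret 6 on B3 is MIDI 59 + 6 = 65 (F4). On the G2 string (open MIDI 43), that pitch is 65 − 43 = fret 22.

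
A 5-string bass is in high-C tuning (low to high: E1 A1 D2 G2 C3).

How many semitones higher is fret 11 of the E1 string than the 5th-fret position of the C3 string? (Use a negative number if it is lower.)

E1 at fret 11 → D♯2 (MIDI 39); C3 at fret 5 → F3 (MIDI 53).
39 − 53 = -14, so the two pitches are 14 semitones apart.

-14 semitones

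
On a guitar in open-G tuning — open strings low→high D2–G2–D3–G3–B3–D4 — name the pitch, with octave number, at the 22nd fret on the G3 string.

F5

The open G3 string plus 22 semitones: G–G#–A–A#–…–D#–E–F.
The walk passes from B into C 2 times, so the octave number goes from 3 to 5.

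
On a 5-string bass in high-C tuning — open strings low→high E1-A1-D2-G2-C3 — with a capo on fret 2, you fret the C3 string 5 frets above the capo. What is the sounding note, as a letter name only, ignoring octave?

The capo raises the open C3 by 2 semitones to D3; fretting 5 more gives C3 + 2 + 5 = C3 + 7 semitones, landing on G.

G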